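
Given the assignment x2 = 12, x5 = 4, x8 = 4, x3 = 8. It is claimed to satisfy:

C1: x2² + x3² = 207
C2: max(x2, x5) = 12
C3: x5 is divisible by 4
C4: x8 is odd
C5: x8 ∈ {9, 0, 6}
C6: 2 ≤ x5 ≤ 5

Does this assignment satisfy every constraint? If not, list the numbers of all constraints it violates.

C1: x2² + x3² = 12² + 8² = 144 + 64 = 208, not 207 — violated.
C2: max(12, 4) = 12 — satisfied.
C3: 4 / 4 = 1, so 4 divides 4 — satisfied.
C4: x8 = 4 is even — violated.
C5: x8 = 4 is not in {9, 0, 6} — violated.
C6: x5 = 4 lies in [2, 5] — satisfied.

Violated: 1, 4, and 5.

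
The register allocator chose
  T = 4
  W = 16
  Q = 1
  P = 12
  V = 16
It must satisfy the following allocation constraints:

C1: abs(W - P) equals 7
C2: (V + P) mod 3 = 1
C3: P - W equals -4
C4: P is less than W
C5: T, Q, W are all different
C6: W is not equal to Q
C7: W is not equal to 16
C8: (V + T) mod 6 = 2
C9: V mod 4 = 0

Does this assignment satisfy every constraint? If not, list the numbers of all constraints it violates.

Constraints 1 and 7 do not hold.

C1: abs(16 - 12) = 4, not 7 — fails.
C2: V + P = 28; 28 mod 3 = 1 — holds.
C3: P - W = 12 - 16 = -4 — holds.
C4: P = 12, W = 16; 12 < 16 — holds.
C5: values 4, 1, 16 are pairwise distinct — holds.
C6: W = 16, Q = 1; distinct — holds.
C7: W = 16, but 16 is required to differ — fails.
C8: V + T = 20; 20 mod 6 = 2 — holds.
C9: 16 mod 4 = 0 — holds.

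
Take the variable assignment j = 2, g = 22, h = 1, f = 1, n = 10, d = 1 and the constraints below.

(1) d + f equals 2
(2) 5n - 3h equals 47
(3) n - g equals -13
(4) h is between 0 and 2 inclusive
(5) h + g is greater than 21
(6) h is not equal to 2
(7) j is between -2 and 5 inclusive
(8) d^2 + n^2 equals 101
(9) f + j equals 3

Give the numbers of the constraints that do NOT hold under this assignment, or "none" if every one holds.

(1) d + f = 1 + 1 = 2 — holds.
(2) 5n - 3h = 5(10) - 3(1) = 47 — holds.
(3) n - g = 10 - 22 = -12, not -13 — fails.
(4) h = 1 lies in [0, 2] — holds.
(5) h + g = 1 + 22 = 23; 23 > 21 — holds.
(6) h = 1, and 1 ≠ 2 — holds.
(7) j = 2 lies in [-2, 5] — holds.
(8) d^2 + n^2 = 1^2 + 10^2 = 1 + 100 = 101 — holds.
(9) f + j = 1 + 2 = 3 — holds.

Constraint 3 is violated.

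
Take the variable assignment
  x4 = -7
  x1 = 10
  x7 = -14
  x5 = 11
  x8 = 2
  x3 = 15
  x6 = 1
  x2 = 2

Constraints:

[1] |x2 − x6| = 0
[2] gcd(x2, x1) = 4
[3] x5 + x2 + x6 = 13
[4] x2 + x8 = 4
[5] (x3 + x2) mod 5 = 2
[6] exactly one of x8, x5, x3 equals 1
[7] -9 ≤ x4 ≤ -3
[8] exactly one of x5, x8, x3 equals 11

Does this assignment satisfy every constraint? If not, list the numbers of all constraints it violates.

[1] |2 − 1| = 1, not 0  FAIL
[2] gcd(2, 10) = 2, not 4  FAIL
[3] x5 + x2 + x6 = 11 + 2 + 1 = 14, not 13  FAIL
[4] x2 + x8 = 2 + 2 = 4  OK
[5] x3 + x2 = 17; 17 mod 5 = 2  OK
[6] x8=2, x5=11, x3=15; 0 of them equal 1, not exactly one  FAIL
[7] x4 = -7 lies in [-9, -3]  OK
[8] x5=11, x8=2, x3=15; 1 of them equals 11  OK

No — constraints 1, 2, 3, and 6 are not satisfied.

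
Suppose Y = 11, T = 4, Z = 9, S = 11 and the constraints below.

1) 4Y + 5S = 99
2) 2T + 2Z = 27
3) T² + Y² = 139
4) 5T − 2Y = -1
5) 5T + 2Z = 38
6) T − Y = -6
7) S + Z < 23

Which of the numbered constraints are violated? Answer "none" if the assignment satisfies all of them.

No — constraints 2, 3, 4, and 6 are not satisfied.

1) 4Y + 5S = 4(11) + 5(11) = 99 — holds.
2) 2T + 2Z = 2(4) + 2(9) = 26, not 27 — fails.
3) T² + Y² = 4² + 11² = 16 + 121 = 137, not 139 — fails.
4) 5T − 2Y = 5(4) − 2(11) = -2, not -1 — fails.
5) 5T + 2Z = 5(4) + 2(9) = 38 — holds.
6) T − Y = 4 − 11 = -7, not -6 — fails.
7) S + Z = 11 + 9 = 20; 20 < 23 — holds.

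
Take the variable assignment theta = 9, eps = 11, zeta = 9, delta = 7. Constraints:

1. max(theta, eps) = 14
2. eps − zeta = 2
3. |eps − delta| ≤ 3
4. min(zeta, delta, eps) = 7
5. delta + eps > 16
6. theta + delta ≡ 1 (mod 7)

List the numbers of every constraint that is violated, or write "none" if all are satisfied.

1. max(9, 11) = 11, not 14  ✘
2. eps − zeta = 11 − 9 = 2  ✔
3. |11 − 7| = 4; 4 > 3, exceeds bound 3  ✘
4. min(9, 7, 11) = 7  ✔
5. delta + eps = 7 + 11 = 18; 18 > 16  ✔
6. theta + delta = 16; 16 mod 7 = 2, not 1  ✘

The assignment fails constraints 1, 3, 6.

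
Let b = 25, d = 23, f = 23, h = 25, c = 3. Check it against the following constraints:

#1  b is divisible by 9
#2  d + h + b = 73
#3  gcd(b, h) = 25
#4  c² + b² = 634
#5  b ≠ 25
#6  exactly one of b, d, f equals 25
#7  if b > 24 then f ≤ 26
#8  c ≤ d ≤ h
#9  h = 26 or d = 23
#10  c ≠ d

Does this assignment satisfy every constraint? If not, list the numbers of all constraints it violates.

The assignment fails constraints 1, 5.

#1 25 = 9×2 + 7, so 9 does not divide 25 — violated.
#2 d + h + b = 23 + 25 + 25 = 73 — satisfied.
#3 gcd(25, 25) = 25 — satisfied.
#4 c² + b² = 3² + 25² = 9 + 625 = 634 — satisfied.
#5 b = 25, but 25 is required to differ — violated.
#6 b=25, d=23, f=23; 1 of them equals 25 — satisfied.
#7 b = 25 > 24, so we need f ≤ 26; f = 23 ≤ 26 — satisfied.
#8 values 3 ≤ 23 ≤ 25 — satisfied.
#9 h = 25 ≠ 26, but d = 23 = 23 (second disjunct) — satisfied.
#10 c = 3, d = 23; distinct — satisfied.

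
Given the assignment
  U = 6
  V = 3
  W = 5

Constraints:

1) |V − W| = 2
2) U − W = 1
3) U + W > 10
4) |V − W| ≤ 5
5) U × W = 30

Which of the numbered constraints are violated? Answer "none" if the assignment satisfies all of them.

None — every constraint holds.

1) |3 − 5| = 2  OK
2) U − W = 6 − 5 = 1  OK
3) U + W = 6 + 5 = 11; 11 > 10  OK
4) |3 − 5| = 2; 2 ≤ 5  OK
5) U × W = 6 × 5 = 30  OK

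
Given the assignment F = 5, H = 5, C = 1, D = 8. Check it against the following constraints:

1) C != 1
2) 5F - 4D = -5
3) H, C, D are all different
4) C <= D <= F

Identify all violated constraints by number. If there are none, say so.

1) C = 1, but 1 is required to differ  FAIL
2) 5F - 4D = 5(5) - 4(8) = -7, not -5  FAIL
3) values 5, 1, 8 are pairwise distinct  OK
4) values 1, 8, 5; D = 8 is not <= F = 5  FAIL

Constraints 1, 2, 4 are violated.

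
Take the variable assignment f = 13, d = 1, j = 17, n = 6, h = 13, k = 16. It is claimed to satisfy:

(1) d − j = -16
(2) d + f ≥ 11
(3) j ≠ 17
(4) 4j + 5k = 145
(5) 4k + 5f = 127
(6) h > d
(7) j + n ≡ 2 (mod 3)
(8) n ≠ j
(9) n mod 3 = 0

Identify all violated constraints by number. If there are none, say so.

(1) d − j = 1 − 17 = -16 — holds.
(2) d + f = 1 + 13 = 14; 14 ≥ 11 — holds.
(3) j = 17, but 17 is required to differ — fails.
(4) 4j + 5k = 4(17) + 5(16) = 148, not 145 — fails.
(5) 4k + 5f = 4(16) + 5(13) = 129, not 127 — fails.
(6) h = 13, d = 1; 13 > 1 — holds.
(7) j + n = 23; 23 mod 3 = 2 — holds.
(8) n = 6, j = 17; distinct — holds.
(9) 6 mod 3 = 0 — holds.

Constraints 3, 4, 5 are violated.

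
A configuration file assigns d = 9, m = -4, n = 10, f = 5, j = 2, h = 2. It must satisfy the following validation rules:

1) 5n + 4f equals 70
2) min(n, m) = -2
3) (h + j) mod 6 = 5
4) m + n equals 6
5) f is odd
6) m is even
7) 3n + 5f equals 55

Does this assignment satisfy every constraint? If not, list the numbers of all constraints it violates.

Constraints 2 and 3 do not hold.

1) 5n + 4f = 5(10) + 4(5) = 70 — holds.
2) min(10, -4) = -4, not -2 — does not hold.
3) h + j = 4; 4 mod 6 = 4, not 5 — does not hold.
4) m + n = -4 + 10 = 6 — holds.
5) f = 5 is odd — holds.
6) m = -4 is even — holds.
7) 3n + 5f = 3(10) + 5(5) = 55 — holds.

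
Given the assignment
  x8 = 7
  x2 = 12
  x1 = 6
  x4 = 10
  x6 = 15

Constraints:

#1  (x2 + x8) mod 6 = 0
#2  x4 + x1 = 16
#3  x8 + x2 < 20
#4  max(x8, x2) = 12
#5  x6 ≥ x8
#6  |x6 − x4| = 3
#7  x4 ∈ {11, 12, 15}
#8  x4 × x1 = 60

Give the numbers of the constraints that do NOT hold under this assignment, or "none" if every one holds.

#1 x2 + x8 = 19; 19 mod 6 = 1, not 0  no
#2 x4 + x1 = 10 + 6 = 16  yes
#3 x8 + x2 = 7 + 12 = 19; 19 < 20  yes
#4 max(7, 12) = 12  yes
#5 x6 = 15, x8 = 7; 15 ≥ 7  yes
#6 |15 − 10| = 5, not 3  no
#7 x4 = 10 is not in {11, 12, 15}  no
#8 x4 × x1 = 10 × 6 = 60  yes

No — constraints 1, 6, 7 are not satisfied.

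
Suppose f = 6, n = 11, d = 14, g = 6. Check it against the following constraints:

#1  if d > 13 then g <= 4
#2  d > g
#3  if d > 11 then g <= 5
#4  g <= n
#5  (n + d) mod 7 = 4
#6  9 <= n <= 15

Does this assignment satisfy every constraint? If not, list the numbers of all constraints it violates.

#1 d = 14 > 13, so we need g ≤ 4; but g = 6 > 4  fails
#2 d = 14, g = 6; 14 > 6  holds
#3 d = 14 > 11, so we need g ≤ 5; but g = 6 > 5  fails
#4 g = 6, n = 11; 6 ≤ 11  holds
#5 n + d = 25; 25 mod 7 = 4  holds
#6 n = 11 lies in [9, 15]  holds

Constraints 1, 3 do not hold.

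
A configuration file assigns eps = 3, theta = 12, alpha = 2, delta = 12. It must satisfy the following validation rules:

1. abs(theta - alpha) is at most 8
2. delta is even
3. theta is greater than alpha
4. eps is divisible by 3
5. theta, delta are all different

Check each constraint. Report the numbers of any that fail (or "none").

Violated: 1, 5.

1. abs(12 - 2) = 10; 10 > 8, exceeds bound 8  false
2. delta = 12 is even  true
3. theta = 12, alpha = 2; 12 > 2  true
4. 3 / 3 = 1, so 3 divides 3  true
5. theta = delta = 12, not all different  false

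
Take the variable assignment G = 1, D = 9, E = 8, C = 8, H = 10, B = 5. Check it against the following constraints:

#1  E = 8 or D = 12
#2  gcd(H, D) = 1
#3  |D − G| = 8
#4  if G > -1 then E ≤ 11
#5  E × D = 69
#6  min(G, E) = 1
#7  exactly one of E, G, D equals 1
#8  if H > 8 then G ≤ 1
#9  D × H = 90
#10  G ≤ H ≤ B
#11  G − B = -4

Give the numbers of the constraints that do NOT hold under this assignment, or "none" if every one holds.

Constraints 5, 10 do not hold.

#1 E = 8 = 8 (first disjunct) — satisfied.
#2 gcd(10, 9) = 1 — satisfied.
#3 |9 − 1| = 8 — satisfied.
#4 G = 1 > -1, so we need E ≤ 11; E = 8 ≤ 11 — satisfied.
#5 E × D = 8 × 9 = 72, not 69 — violated.
#6 min(1, 8) = 1 — satisfied.
#7 E=8, G=1, D=9; 1 of them equals 1 — satisfied.
#8 H = 10 > 8, so we need G ≤ 1; G = 1 ≤ 1 — satisfied.
#9 D × H = 9 × 10 = 90 — satisfied.
#10 values 1, 10, 5; H = 10 is not ≤ B = 5 — violated.
#11 G − B = 1 − 5 = -4 — satisfied.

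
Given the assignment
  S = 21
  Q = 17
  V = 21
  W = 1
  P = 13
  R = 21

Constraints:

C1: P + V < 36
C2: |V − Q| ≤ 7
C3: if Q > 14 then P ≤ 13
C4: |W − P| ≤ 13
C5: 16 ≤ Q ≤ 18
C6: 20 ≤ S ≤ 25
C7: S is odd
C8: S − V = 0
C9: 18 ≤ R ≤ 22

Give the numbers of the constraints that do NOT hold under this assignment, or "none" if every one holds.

C1: P + V = 13 + 21 = 34; 34 < 36 — satisfied.
C2: |21 − 17| = 4; 4 ≤ 7 — satisfied.
C3: Q = 17 > 14, so we need P ≤ 13; P = 13 ≤ 13 — satisfied.
C4: |1 − 13| = 12; 12 ≤ 13 — satisfied.
C5: Q = 17 lies in [16, 18] — satisfied.
C6: S = 21 lies in [20, 25] — satisfied.
C7: S = 21 is odd — satisfied.
C8: S − V = 21 − 21 = 0 — satisfied.
C9: R = 21 lies in [18, 22] — satisfied.

All constraints are satisfied.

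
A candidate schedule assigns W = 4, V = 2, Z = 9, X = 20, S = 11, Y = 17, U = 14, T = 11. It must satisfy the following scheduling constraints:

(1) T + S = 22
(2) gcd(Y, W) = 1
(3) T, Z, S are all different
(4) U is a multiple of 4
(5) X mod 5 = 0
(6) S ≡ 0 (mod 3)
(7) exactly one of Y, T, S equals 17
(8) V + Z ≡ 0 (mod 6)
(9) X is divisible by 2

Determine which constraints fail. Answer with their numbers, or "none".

No — constraints 3, 4, 6, and 8 are not satisfied.

(1) T + S = 11 + 11 = 22 — holds.
(2) gcd(17, 4) = 1 — holds.
(3) T = S = 11, not all different — does not hold.
(4) 14 = 4×3 + 2, so 4 does not divide 14 — does not hold.
(5) 20 mod 5 = 0 — holds.
(6) 11 mod 3 = 2, not 0 — does not hold.
(7) Y=17, T=11, S=11; 1 of them equals 17 — holds.
(8) V + Z = 11; 11 mod 6 = 5, not 0 — does not hold.
(9) 20 / 2 = 10, so 2 divides 20 — holds.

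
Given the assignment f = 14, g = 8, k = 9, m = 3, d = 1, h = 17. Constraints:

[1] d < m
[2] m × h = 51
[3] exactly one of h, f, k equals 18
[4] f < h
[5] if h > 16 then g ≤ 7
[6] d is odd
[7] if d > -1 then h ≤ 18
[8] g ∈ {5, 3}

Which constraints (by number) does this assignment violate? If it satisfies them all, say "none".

No — constraints 3, 5, 8 are not satisfied.

[1] d = 1, m = 3; 1 < 3  true
[2] m × h = 3 × 17 = 51  true
[3] h=17, f=14, k=9; 0 of them equal 18, not exactly one  false
[4] f = 14, h = 17; 14 < 17  true
[5] h = 17 > 16, so we need g ≤ 7; but g = 8 > 7  false
[6] d = 1 is odd  true
[7] d = 1 > -1, so we need h ≤ 18; h = 17 ≤ 18  true
[8] g = 8 is not in {5, 3}  false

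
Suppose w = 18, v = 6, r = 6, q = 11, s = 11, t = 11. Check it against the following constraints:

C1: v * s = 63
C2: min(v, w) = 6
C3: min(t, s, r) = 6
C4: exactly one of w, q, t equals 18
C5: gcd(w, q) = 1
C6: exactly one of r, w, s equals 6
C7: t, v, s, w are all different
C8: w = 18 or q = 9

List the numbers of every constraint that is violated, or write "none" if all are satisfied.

Constraints 1 and 7 are violated.

C1: v * s = 6 * 11 = 66, not 63 — fails.
C2: min(6, 18) = 6 — holds.
C3: min(11, 11, 6) = 6 — holds.
C4: w=18, q=11, t=11; 1 of them equals 18 — holds.
C5: gcd(18, 11) = 1 — holds.
C6: r=6, w=18, s=11; 1 of them equals 6 — holds.
C7: t = s = 11, not all different — fails.
C8: w = 18 = 18 (first disjunct) — holds.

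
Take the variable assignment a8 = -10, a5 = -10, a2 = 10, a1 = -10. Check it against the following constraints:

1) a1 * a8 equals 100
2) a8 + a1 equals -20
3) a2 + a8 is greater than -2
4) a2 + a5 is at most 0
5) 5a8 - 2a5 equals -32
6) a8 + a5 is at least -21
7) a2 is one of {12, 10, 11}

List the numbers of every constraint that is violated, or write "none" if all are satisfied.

Constraint 5 does not hold.

1) a1 * a8 = -10 * (-10) = 100  yes
2) a8 + a1 = -10 + (-10) = -20  yes
3) a2 + a8 = 10 + (-10) = 0; 0 > -2  yes
4) a2 + a5 = 10 + (-10) = 0; 0 ≤ 0  yes
5) 5a8 - 2a5 = 5(-10) - 2(-10) = -30, not -32  no
6) a8 + a5 = -10 + (-10) = -20; -20 ≥ -21  yes
7) a2 = 10 is in {12, 10, 11}  yes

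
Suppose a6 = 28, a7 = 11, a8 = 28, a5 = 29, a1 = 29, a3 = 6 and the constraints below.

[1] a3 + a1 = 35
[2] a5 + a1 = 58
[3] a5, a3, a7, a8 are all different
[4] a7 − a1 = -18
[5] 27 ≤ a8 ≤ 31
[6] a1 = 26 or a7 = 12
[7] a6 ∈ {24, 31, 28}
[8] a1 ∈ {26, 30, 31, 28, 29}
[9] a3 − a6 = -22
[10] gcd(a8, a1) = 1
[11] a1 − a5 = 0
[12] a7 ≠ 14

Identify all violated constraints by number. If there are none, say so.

Violated: 6.

[1] a3 + a1 = 6 + 29 = 35 — OK.
[2] a5 + a1 = 29 + 29 = 58 — OK.
[3] values 29, 6, 11, 28 are pairwise distinct — OK.
[4] a7 − a1 = 11 − 29 = -18 — OK.
[5] a8 = 28 lies in [27, 31] — OK.
[6] a1 = 29 ≠ 26 and a7 = 11 ≠ 12; both disjuncts false — violated.
[7] a6 = 28 is in {24, 31, 28} — OK.
[8] a1 = 29 is in {26, 30, 31, 28, 29} — OK.
[9] a3 − a6 = 6 − 28 = -22 — OK.
[10] gcd(28, 29) = 1 — OK.
[11] a1 − a5 = 29 − 29 = 0 — OK.
[12] a7 = 11, and 11 ≠ 14 — OK.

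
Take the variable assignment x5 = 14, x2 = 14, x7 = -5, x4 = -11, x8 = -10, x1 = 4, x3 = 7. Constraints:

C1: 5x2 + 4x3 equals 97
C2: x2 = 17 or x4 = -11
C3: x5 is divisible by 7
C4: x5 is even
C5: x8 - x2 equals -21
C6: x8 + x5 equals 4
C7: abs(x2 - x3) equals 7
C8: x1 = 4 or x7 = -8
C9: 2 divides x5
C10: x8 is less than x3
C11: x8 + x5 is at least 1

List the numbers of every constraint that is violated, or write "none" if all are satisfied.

C1: 5x2 + 4x3 = 5(14) + 4(7) = 98, not 97 — fails.
C2: x2 = 14 ≠ 17, but x4 = -11 = -11 (second disjunct) — holds.
C3: 14 / 7 = 2, so 7 divides 14 — holds.
C4: x5 = 14 is even — holds.
C5: x8 - x2 = -10 - 14 = -24, not -21 — fails.
C6: x8 + x5 = -10 + 14 = 4 — holds.
C7: abs(14 - 7) = 7 — holds.
C8: x1 = 4 = 4 (first disjunct) — holds.
C9: 14 / 2 = 7, so 2 divides 14 — holds.
C10: x8 = -10, x3 = 7; -10 < 7 — holds.
C11: x8 + x5 = -10 + 14 = 4; 4 ≥ 1 — holds.

Constraints 1 and 5 are violated.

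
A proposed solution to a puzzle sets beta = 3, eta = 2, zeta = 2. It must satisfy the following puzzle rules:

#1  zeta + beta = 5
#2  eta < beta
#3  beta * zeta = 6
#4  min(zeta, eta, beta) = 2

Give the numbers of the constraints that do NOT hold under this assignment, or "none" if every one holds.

#1 zeta + beta = 2 + 3 = 5  holds
#2 eta = 2, beta = 3; 2 < 3  holds
#3 beta * zeta = 3 * 2 = 6  holds
#4 min(2, 2, 3) = 2  holds

The assignment satisfies every constraint.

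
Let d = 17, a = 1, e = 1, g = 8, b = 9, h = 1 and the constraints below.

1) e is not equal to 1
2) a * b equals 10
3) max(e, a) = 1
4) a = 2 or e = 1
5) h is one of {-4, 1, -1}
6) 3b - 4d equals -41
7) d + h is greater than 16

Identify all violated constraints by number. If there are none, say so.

Constraints 1 and 2 do not hold.

1) e = 1, but 1 is required to differ  no
2) a * b = 1 * 9 = 9, not 10  no
3) max(1, 1) = 1  yes
4) a = 1 ≠ 2, but e = 1 = 1 (second disjunct)  yes
5) h = 1 is in {-4, 1, -1}  yes
6) 3b - 4d = 3(9) - 4(17) = -41  yes
7) d + h = 17 + 1 = 18; 18 > 16  yes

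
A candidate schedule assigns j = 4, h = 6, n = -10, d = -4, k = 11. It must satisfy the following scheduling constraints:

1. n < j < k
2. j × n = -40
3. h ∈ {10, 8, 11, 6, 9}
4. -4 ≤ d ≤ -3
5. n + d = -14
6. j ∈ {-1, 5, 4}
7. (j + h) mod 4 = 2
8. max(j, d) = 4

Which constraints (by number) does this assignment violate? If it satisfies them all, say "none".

None — every constraint holds.

1. values -10 < 4 < 11  yes
2. j × n = 4 × (-10) = -40  yes
3. h = 6 is in {10, 8, 11, 6, 9}  yes
4. d = -4 lies in [-4, -3]  yes
5. n + d = -10 + (-4) = -14  yes
6. j = 4 is in {-1, 5, 4}  yes
7. j + h = 10; 10 mod 4 = 2  yes
8. max(4, -4) = 4  yes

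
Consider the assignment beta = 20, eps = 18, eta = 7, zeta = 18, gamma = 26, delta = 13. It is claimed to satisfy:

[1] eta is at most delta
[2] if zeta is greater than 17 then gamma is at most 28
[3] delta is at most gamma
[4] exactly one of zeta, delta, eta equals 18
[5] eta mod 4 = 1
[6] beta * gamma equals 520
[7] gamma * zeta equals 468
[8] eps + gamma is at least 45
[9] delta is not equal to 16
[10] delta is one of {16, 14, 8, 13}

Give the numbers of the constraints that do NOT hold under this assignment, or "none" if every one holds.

[1] eta = 7, delta = 13; 7 ≤ 13 — OK.
[2] zeta = 18 > 17, so we need gamma ≤ 28; gamma = 26 ≤ 28 — OK.
[3] delta = 13, gamma = 26; 13 ≤ 26 — OK.
[4] zeta=18, delta=13, eta=7; 1 of them equals 18 — OK.
[5] 7 mod 4 = 3, not 1 — violated.
[6] beta * gamma = 20 * 26 = 520 — OK.
[7] gamma * zeta = 26 * 18 = 468 — OK.
[8] eps + gamma = 18 + 26 = 44; 44 < 45, bound 45 not met — violated.
[9] delta = 13, and 13 ≠ 16 — OK.
[10] delta = 13 is in {16, 14, 8, 13} — OK.

No — constraints 5 and 8 are not satisfied.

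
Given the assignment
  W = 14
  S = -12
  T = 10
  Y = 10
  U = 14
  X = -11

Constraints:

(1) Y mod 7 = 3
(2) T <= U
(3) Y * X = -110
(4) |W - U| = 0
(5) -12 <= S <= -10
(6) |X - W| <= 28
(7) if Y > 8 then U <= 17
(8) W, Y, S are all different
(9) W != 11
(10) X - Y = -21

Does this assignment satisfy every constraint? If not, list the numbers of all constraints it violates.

Yes — all constraints hold.

(1) 10 mod 7 = 3 — holds.
(2) T = 10, U = 14; 10 ≤ 14 — holds.
(3) Y * X = 10 * (-11) = -110 — holds.
(4) |14 - 14| = 0 — holds.
(5) S = -12 lies in [-12, -10] — holds.
(6) |-11 - 14| = 25; 25 ≤ 28 — holds.
(7) Y = 10 > 8, so we need U ≤ 17; U = 14 ≤ 17 — holds.
(8) values 14, 10, -12 are pairwise distinct — holds.
(9) W = 14, and 14 ≠ 11 — holds.
(10) X - Y = -11 - 10 = -21 — holds.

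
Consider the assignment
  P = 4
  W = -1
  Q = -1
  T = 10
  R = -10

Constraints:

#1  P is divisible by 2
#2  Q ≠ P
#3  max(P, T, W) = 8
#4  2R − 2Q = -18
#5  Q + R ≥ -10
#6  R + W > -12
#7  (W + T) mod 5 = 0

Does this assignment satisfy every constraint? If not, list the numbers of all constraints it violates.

No — constraints 3, 5, 7 are not satisfied.

#1 4 / 2 = 2, so 2 divides 4 — satisfied.
#2 Q = -1, P = 4; distinct — satisfied.
#3 max(4, 10, -1) = 10, not 8 — violated.
#4 2R − 2Q = 2(-10) − 2(-1) = -18 — satisfied.
#5 Q + R = -1 + (-10) = -11; -11 < -10, bound -10 not met — violated.
#6 R + W = -10 + (-1) = -11; -11 > -12 — satisfied.
#7 W + T = 9; 9 mod 5 = 4, not 0 — violated.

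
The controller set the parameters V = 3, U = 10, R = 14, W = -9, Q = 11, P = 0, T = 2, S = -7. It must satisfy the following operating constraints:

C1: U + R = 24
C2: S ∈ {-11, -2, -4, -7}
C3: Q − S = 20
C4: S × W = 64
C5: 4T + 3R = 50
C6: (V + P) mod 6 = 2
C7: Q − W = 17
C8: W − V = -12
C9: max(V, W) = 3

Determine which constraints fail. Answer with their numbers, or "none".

No — constraints 3, 4, 6, and 7 are not satisfied.

C1: U + R = 10 + 14 = 24 — holds.
C2: S = -7 is in {-11, -2, -4, -7} — holds.
C3: Q − S = 11 − (-7) = 18, not 20 — does not hold.
C4: S × W = -7 × (-9) = 63, not 64 — does not hold.
C5: 4T + 3R = 4(2) + 3(14) = 50 — holds.
C6: V + P = 3; 3 mod 6 = 3, not 2 — does not hold.
C7: Q − W = 11 − (-9) = 20, not 17 — does not hold.
C8: W − V = -9 − 3 = -12 — holds.
C9: max(3, -9) = 3 — holds.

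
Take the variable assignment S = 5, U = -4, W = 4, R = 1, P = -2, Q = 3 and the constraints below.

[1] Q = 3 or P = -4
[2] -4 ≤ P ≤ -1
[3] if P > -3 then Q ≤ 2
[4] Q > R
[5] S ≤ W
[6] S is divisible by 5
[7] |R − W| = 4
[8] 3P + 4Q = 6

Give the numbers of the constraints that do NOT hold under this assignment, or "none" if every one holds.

Constraints 3, 5, and 7 do not hold.

[1] Q = 3 = 3 (first disjunct)  ✔
[2] P = -2 lies in [-4, -1]  ✔
[3] P = -2 > -3, so we need Q ≤ 2; but Q = 3 > 2  ✘
[4] Q = 3, R = 1; 3 > 1  ✔
[5] S = 5, W = 4; 5 > 4 (want ≤)  ✘
[6] 5 / 5 = 1, so 5 divides 5  ✔
[7] |1 − 4| = 3, not 4  ✘
[8] 3P + 4Q = 3(-2) + 4(3) = 6  ✔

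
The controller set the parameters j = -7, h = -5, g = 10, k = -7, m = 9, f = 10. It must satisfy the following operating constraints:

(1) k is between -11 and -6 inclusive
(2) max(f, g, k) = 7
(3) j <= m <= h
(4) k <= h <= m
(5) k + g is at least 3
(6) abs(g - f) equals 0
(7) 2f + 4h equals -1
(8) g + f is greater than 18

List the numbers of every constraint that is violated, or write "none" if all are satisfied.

Violated: 2, 3, and 7.

(1) k = -7 lies in [-11, -6] — satisfied.
(2) max(10, 10, -7) = 10, not 7 — violated.
(3) values -7, 9, -5; m = 9 is not <= h = -5 — violated.
(4) values -7 <= -5 <= 9 — satisfied.
(5) k + g = -7 + 10 = 3; 3 ≥ 3 — satisfied.
(6) abs(10 - 10) = 0 — satisfied.
(7) 2f + 4h = 2(10) + 4(-5) = 0, not -1 — violated.
(8) g + f = 10 + 10 = 20; 20 > 18 — satisfied.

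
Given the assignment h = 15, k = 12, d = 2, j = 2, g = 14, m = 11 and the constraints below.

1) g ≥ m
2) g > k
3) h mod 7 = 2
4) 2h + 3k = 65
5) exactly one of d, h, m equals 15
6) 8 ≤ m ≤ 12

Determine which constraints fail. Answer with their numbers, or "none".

Violated: 3 and 4.

1) g = 14, m = 11; 14 ≥ 11  ✔
2) g = 14, k = 12; 14 > 12  ✔
3) 15 mod 7 = 1, not 2  ✘
4) 2h + 3k = 2(15) + 3(12) = 66, not 65  ✘
5) d=2, h=15, m=11; 1 of them equals 15  ✔
6) m = 11 lies in [8, 12]  ✔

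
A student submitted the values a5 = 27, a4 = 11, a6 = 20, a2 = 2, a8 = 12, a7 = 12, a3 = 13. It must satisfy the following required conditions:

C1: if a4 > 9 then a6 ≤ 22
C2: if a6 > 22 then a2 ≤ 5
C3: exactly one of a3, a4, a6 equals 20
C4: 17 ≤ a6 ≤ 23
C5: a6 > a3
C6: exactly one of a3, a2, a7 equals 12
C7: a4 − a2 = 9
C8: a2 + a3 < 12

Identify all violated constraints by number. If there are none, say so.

Constraint 8 is violated.

C1: a4 = 11 > 9, so we need a6 ≤ 22; a6 = 20 ≤ 22 — holds.
C2: a6 = 20, not > 22; antecedent false, conditional vacuously true — holds.
C3: a3=13, a4=11, a6=20; 1 of them equals 20 — holds.
C4: a6 = 20 lies in [17, 23] — holds.
C5: a6 = 20, a3 = 13; 20 > 13 — holds.
C6: a3=13, a2=2, a7=12; 1 of them equals 12 — holds.
C7: a4 − a2 = 11 − 2 = 9 — holds.
C8: a2 + a3 = 2 + 13 = 15; 15 ≥ 12, bound 12 not met — does not hold.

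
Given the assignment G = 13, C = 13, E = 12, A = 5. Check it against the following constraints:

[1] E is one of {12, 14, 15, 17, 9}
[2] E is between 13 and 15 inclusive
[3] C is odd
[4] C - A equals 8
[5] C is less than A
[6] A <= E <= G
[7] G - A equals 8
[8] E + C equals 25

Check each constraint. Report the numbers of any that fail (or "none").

[1] E = 12 is in {12, 14, 15, 17, 9} — holds.
[2] E = 12 is outside [13, 15] — fails.
[3] C = 13 is odd — holds.
[4] C - A = 13 - 5 = 8 — holds.
[5] C = 13, A = 5; 13 ≥ 5 (want <) — fails.
[6] values 5 <= 12 <= 13 — holds.
[7] G - A = 13 - 5 = 8 — holds.
[8] E + C = 12 + 13 = 25 — holds.

The assignment fails constraints 2 and 5.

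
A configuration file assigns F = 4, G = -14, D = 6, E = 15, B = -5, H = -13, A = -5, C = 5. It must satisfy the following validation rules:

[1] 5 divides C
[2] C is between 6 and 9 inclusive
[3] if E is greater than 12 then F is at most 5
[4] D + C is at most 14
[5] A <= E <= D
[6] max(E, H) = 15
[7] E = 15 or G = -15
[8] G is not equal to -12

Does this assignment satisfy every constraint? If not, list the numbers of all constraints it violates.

[1] 5 / 5 = 1, so 5 divides 5  holds
[2] C = 5 is outside [6, 9]  fails
[3] E = 15 > 12, so we need F ≤ 5; F = 4 ≤ 5  holds
[4] D + C = 6 + 5 = 11; 11 ≤ 14  holds
[5] values -5, 15, 6; E = 15 is not <= D = 6  fails
[6] max(15, -13) = 15  holds
[7] E = 15 = 15 (first disjunct)  holds
[8] G = -14, and -14 ≠ -12  holds

Constraints 2 and 5 are violated.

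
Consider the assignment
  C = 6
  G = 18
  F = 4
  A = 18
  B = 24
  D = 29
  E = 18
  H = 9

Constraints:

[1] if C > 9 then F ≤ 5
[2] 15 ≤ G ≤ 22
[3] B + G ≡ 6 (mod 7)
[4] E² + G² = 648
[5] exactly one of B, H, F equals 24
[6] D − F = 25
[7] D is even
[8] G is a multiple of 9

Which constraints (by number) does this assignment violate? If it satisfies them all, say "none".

[1] C = 6, not > 9; antecedent false, conditional vacuously true — holds.
[2] G = 18 lies in [15, 22] — holds.
[3] B + G = 42; 42 mod 7 = 0, not 6 — fails.
[4] E² + G² = 18² + 18² = 324 + 324 = 648 — holds.
[5] B=24, H=9, F=4; 1 of them equals 24 — holds.
[6] D − F = 29 − 4 = 25 — holds.
[7] D = 29 is odd — fails.
[8] 18 / 9 = 2, so 9 divides 18 — holds.

Constraints 3, 7 are violated.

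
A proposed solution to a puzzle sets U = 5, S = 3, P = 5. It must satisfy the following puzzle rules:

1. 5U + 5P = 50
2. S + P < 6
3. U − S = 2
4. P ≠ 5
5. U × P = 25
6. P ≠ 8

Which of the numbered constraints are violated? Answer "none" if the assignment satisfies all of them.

No — constraints 2 and 4 are not satisfied.

1. 5U + 5P = 5(5) + 5(5) = 50  true
2. S + P = 3 + 5 = 8; 8 ≥ 6, bound 6 not met  false
3. U − S = 5 − 3 = 2  true
4. P = 5, but 5 is required to differ  false
5. U × P = 5 × 5 = 25  true
6. P = 5, and 5 ≠ 8  true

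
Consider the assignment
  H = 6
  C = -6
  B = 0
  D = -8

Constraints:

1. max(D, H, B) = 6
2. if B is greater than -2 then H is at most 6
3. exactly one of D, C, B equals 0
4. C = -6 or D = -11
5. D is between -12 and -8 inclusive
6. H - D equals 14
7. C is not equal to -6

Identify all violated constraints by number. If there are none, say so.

1. max(-8, 6, 0) = 6 — holds.
2. B = 0 > -2, so we need H ≤ 6; H = 6 ≤ 6 — holds.
3. D=-8, C=-6, B=0; 1 of them equals 0 — holds.
4. C = -6 = -6 (first disjunct) — holds.
5. D = -8 lies in [-12, -8] — holds.
6. H - D = 6 - (-8) = 14 — holds.
7. C = -6, but -6 is required to differ — fails.

No — constraint 7 is not satisfied.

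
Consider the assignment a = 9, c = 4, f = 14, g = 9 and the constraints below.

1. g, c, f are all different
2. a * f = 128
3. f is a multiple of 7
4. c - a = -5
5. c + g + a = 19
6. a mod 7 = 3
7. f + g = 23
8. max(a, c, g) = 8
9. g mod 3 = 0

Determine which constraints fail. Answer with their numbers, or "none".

Constraints 2, 5, 6, 8 are violated.

1. values 9, 4, 14 are pairwise distinct — holds.
2. a * f = 9 * 14 = 126, not 128 — fails.
3. 14 / 7 = 2, so 7 divides 14 — holds.
4. c - a = 4 - 9 = -5 — holds.
5. c + g + a = 4 + 9 + 9 = 22, not 19 — fails.
6. 9 mod 7 = 2, not 3 — fails.
7. f + g = 14 + 9 = 23 — holds.
8. max(9, 4, 9) = 9, not 8 — fails.
9. 9 mod 3 = 0 — holds.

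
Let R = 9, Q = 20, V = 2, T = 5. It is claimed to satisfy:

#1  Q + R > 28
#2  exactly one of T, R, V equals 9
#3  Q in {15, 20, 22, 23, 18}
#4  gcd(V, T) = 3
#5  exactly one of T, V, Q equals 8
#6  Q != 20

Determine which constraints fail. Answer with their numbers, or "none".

#1 Q + R = 20 + 9 = 29; 29 > 28 — holds.
#2 T=5, R=9, V=2; 1 of them equals 9 — holds.
#3 Q = 20 is in {15, 20, 22, 23, 18} — holds.
#4 gcd(2, 5) = 1, not 3 — does not hold.
#5 T=5, V=2, Q=20; 0 of them equal 8, not exactly one — does not hold.
#6 Q = 20, but 20 is required to differ — does not hold.

Constraints 4, 5, 6 do not hold.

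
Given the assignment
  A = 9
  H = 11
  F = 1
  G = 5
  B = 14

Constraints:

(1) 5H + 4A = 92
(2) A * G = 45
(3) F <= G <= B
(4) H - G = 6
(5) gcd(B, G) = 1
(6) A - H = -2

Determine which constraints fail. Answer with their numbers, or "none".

Constraint 1 does not hold.

(1) 5H + 4A = 5(11) + 4(9) = 91, not 92  fails
(2) A * G = 9 * 5 = 45  holds
(3) values 1 <= 5 <= 14  holds
(4) H - G = 11 - 5 = 6  holds
(5) gcd(14, 5) = 1  holds
(6) A - H = 9 - 11 = -2  holds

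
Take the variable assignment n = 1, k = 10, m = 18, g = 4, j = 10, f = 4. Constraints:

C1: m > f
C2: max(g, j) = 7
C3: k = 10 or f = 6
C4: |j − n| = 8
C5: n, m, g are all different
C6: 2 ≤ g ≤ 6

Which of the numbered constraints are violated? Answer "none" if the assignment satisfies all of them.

C1: m = 18, f = 4; 18 > 4 — satisfied.
C2: max(4, 10) = 10, not 7 — violated.
C3: k = 10 = 10 (first disjunct) — satisfied.
C4: |10 − 1| = 9, not 8 — violated.
C5: values 1, 18, 4 are pairwise distinct — satisfied.
C6: g = 4 lies in [2, 6] — satisfied.

Violated: 2 and 4.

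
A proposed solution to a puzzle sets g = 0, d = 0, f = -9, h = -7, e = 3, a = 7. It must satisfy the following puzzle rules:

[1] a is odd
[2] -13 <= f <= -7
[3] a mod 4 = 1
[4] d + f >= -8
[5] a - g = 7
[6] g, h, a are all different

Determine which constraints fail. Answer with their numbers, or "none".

[1] a = 7 is odd — OK.
[2] f = -9 lies in [-13, -7] — OK.
[3] 7 mod 4 = 3, not 1 — violated.
[4] d + f = 0 + (-9) = -9; -9 < -8, bound -8 not met — violated.
[5] a - g = 7 - 0 = 7 — OK.
[6] values 0, -7, 7 are pairwise distinct — OK.

No — constraints 3 and 4 are not satisfied.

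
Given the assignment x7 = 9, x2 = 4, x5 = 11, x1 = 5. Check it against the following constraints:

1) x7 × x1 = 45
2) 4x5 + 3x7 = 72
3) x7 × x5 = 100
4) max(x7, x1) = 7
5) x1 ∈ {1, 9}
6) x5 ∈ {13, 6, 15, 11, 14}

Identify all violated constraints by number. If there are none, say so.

1) x7 × x1 = 9 × 5 = 45 — OK.
2) 4x5 + 3x7 = 4(11) + 3(9) = 71, not 72 — violated.
3) x7 × x5 = 9 × 11 = 99, not 100 — violated.
4) max(9, 5) = 9, not 7 — violated.
5) x1 = 5 is not in {1, 9} — violated.
6) x5 = 11 is in {13, 6, 15, 11, 14} — OK.

No — constraints 2, 3, 4, 5 are not satisfied.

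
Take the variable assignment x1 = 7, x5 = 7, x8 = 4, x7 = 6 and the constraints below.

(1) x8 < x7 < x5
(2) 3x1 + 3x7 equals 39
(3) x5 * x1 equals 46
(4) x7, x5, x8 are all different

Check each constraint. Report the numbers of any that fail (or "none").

Constraint 3 is violated.

(1) values 4 < 6 < 7  holds
(2) 3x1 + 3x7 = 3(7) + 3(6) = 39  holds
(3) x5 * x1 = 7 * 7 = 49, not 46  fails
(4) values 6, 7, 4 are pairwise distinct  holds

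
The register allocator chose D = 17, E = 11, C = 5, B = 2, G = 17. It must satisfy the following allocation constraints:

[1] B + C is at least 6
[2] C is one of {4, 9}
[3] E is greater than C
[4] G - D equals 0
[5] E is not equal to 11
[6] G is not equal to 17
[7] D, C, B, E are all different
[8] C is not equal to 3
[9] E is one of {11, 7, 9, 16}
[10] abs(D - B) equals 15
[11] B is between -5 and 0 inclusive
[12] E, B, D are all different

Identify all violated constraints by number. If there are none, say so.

[1] B + C = 2 + 5 = 7; 7 ≥ 6  OK
[2] C = 5 is not in {4, 9}  FAIL
[3] E = 11, C = 5; 11 > 5  OK
[4] G - D = 17 - 17 = 0  OK
[5] E = 11, but 11 is required to differ  FAIL
[6] G = 17, but 17 is required to differ  FAIL
[7] values 17, 5, 2, 11 are pairwise distinct  OK
[8] C = 5, and 5 ≠ 3  OK
[9] E = 11 is in {11, 7, 9, 16}  OK
[10] abs(17 - 2) = 15  OK
[11] B = 2 is outside [-5, 0]  FAIL
[12] values 11, 2, 17 are pairwise distinct  OK

Constraints 2, 5, 6, 11 do not hold.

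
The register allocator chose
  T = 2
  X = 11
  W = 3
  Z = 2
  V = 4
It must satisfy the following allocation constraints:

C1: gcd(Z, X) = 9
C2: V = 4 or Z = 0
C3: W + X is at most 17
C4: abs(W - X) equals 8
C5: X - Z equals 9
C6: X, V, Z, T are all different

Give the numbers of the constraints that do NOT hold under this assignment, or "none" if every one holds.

C1: gcd(2, 11) = 1, not 9  no
C2: V = 4 = 4 (first disjunct)  yes
C3: W + X = 3 + 11 = 14; 14 ≤ 17  yes
C4: abs(3 - 11) = 8  yes
C5: X - Z = 11 - 2 = 9  yes
C6: Z = T = 2, not all different  no

The assignment fails constraints 1 and 6.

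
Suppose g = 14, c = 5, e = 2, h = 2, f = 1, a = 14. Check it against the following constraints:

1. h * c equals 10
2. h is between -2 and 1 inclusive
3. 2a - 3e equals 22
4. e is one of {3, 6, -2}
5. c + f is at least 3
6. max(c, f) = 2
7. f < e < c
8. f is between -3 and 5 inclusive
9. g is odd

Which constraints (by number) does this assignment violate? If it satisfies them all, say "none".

1. h * c = 2 * 5 = 10 — holds.
2. h = 2 is outside [-2, 1] — fails.
3. 2a - 3e = 2(14) - 3(2) = 22 — holds.
4. e = 2 is not in {3, 6, -2} — fails.
5. c + f = 5 + 1 = 6; 6 ≥ 3 — holds.
6. max(5, 1) = 5, not 2 — fails.
7. values 1 < 2 < 5 — holds.
8. f = 1 lies in [-3, 5] — holds.
9. g = 14 is even — fails.

No — constraints 2, 4, 6, 9 are not satisfied.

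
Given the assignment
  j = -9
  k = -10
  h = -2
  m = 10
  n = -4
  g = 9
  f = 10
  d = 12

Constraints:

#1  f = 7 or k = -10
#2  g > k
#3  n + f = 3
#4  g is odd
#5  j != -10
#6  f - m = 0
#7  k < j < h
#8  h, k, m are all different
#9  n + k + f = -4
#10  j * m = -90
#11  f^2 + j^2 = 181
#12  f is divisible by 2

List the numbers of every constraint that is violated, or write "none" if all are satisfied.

Constraint 3 does not hold.

#1 f = 10 ≠ 7, but k = -10 = -10 (second disjunct)  OK
#2 g = 9, k = -10; 9 > -10  OK
#3 n + f = -4 + 10 = 6, not 3  FAIL
#4 g = 9 is odd  OK
#5 j = -9, and -9 ≠ -10  OK
#6 f - m = 10 - 10 = 0  OK
#7 values -10 < -9 < -2  OK
#8 values -2, -10, 10 are pairwise distinct  OK
#9 n + k + f = -4 + (-10) + 10 = -4  OK
#10 j * m = -9 * 10 = -90  OK
#11 f^2 + j^2 = 10^2 + (-9)^2 = 100 + 81 = 181  OK
#12 10 / 2 = 5, so 2 divides 10  OK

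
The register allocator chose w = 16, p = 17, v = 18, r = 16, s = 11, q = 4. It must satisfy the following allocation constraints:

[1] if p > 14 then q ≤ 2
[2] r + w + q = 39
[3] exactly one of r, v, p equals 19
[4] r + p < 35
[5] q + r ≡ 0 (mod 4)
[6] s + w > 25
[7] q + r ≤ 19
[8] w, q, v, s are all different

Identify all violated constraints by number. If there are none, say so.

Constraints 1, 2, 3, and 7 are violated.

[1] p = 17 > 14, so we need q ≤ 2; but q = 4 > 2 — does not hold.
[2] r + w + q = 16 + 16 + 4 = 36, not 39 — does not hold.
[3] r=16, v=18, p=17; 0 of them equal 19, not exactly one — does not hold.
[4] r + p = 16 + 17 = 33; 33 < 35 — holds.
[5] q + r = 20; 20 mod 4 = 0 — holds.
[6] s + w = 11 + 16 = 27; 27 > 25 — holds.
[7] q + r = 4 + 16 = 20; 20 > 19, bound 19 not met — does not hold.
[8] values 16, 4, 18, 11 are pairwise distinct — holds.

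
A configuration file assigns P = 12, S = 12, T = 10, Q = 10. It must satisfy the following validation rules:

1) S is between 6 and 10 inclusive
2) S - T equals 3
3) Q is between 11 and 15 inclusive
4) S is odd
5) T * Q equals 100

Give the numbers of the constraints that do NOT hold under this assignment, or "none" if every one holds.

1) S = 12 is outside [6, 10]  false
2) S - T = 12 - 10 = 2, not 3  false
3) Q = 10 is outside [11, 15]  false
4) S = 12 is even  false
5) T * Q = 10 * 10 = 100  true

The assignment fails constraints 1, 2, 3, and 4.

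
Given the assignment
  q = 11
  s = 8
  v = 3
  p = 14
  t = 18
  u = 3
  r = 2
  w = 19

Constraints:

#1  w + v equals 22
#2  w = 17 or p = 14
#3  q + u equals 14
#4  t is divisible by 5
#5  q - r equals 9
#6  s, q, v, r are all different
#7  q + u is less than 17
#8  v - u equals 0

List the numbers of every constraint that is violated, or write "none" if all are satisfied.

#1 w + v = 19 + 3 = 22  true
#2 w = 19 ≠ 17, but p = 14 = 14 (second disjunct)  true
#3 q + u = 11 + 3 = 14  true
#4 18 = 5*3 + 3, so 5 does not divide 18  false
#5 q - r = 11 - 2 = 9  true
#6 values 8, 11, 3, 2 are pairwise distinct  true
#7 q + u = 11 + 3 = 14; 14 < 17  true
#8 v - u = 3 - 3 = 0  true

Constraint 4 is violated.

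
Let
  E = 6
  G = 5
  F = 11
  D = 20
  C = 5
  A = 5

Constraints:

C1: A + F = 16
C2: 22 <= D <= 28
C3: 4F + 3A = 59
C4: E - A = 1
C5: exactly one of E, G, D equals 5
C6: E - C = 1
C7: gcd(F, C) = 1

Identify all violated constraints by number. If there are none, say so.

Constraint 2 does not hold.

C1: A + F = 5 + 11 = 16 — holds.
C2: D = 20 is outside [22, 28] — fails.
C3: 4F + 3A = 4(11) + 3(5) = 59 — holds.
C4: E - A = 6 - 5 = 1 — holds.
C5: E=6, G=5, D=20; 1 of them equals 5 — holds.
C6: E - C = 6 - 5 = 1 — holds.
C7: gcd(11, 5) = 1 — holds.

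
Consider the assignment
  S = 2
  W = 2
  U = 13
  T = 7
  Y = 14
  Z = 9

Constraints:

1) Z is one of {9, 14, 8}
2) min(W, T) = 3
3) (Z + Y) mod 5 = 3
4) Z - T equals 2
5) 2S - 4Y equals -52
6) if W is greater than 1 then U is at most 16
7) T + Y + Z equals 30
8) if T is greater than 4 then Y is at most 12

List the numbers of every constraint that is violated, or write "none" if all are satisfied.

Constraints 2 and 8 are violated.

1) Z = 9 is in {9, 14, 8} — holds.
2) min(2, 7) = 2, not 3 — does not hold.
3) Z + Y = 23; 23 mod 5 = 3 — holds.
4) Z - T = 9 - 7 = 2 — holds.
5) 2S - 4Y = 2(2) - 4(14) = -52 — holds.
6) W = 2 > 1, so we need U ≤ 16; U = 13 ≤ 16 — holds.
7) T + Y + Z = 7 + 14 + 9 = 30 — holds.
8) T = 7 > 4, so we need Y ≤ 12; but Y = 14 > 12 — does not hold.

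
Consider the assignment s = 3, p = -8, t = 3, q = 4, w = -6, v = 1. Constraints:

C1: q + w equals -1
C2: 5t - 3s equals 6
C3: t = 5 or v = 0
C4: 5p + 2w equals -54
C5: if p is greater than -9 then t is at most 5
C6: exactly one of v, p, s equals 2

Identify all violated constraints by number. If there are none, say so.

C1: q + w = 4 + (-6) = -2, not -1  fails
C2: 5t - 3s = 5(3) - 3(3) = 6  holds
C3: t = 3 ≠ 5 and v = 1 ≠ 0; both disjuncts false  fails
C4: 5p + 2w = 5(-8) + 2(-6) = -52, not -54  fails
C5: p = -8 > -9, so we need t ≤ 5; t = 3 ≤ 5  holds
C6: v=1, p=-8, s=3; 0 of them equal 2, not exactly one  fails

No — constraints 1, 3, 4, and 6 are not satisfied.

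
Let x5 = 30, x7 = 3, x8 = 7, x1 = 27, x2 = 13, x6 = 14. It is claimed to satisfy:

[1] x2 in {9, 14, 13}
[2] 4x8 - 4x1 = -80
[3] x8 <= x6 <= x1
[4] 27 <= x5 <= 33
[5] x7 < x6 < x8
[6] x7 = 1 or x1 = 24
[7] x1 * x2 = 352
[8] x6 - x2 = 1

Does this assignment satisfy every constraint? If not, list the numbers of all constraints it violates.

[1] x2 = 13 is in {9, 14, 13}  OK
[2] 4x8 - 4x1 = 4(7) - 4(27) = -80  OK
[3] values 7 <= 14 <= 27  OK
[4] x5 = 30 lies in [27, 33]  OK
[5] values 3, 14, 7; x6 = 14 is not < x8 = 7  FAIL
[6] x7 = 3 ≠ 1 and x1 = 27 ≠ 24; both disjuncts false  FAIL
[7] x1 * x2 = 27 * 13 = 351, not 352  FAIL
[8] x6 - x2 = 14 - 13 = 1  OK

The assignment fails constraints 5, 6, and 7.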